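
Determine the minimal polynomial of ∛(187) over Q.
m_α(x) = x^3 - 187

α satisfies α^3 = 187, so x^3 - 187 annihilates α. By the rational root test, a rational root p/q (in lowest terms) of x^3 - 187 would satisfy p^3 = 187 q^3, forcing q = 1 and p^3 = 187; but 187 is not a perfect cube, contradiction. A monic cubic over Q with no rational root is irreducible (any nontrivial factorization would include a linear factor). Hence x^3 - 187 is the minimal polynomial of α, and in particular [Q(α):Q] = 3.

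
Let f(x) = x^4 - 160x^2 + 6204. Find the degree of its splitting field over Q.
[K : Q] = 4

Solving the quadratic in x^2: x^2 = (160 ± √(160^2 - 4·6204))/2 = (160 ± √784)/2 = (160 ± 28)/2, giving x^2 = 94 or x^2 = 66. So f(x) = (x^2 - 94)(x^2 - 66) and the roots of f are ±√94, ±√66. Hence the splitting field is K = Q(√94, √66). Since 94 and 66 are distinct squarefree integers > 1, their product 6204 is not a perfect square, so √66 ∉ Q(√94). By the tower law [K:Q] = [Q(√94,√66):Q(√94)] · [Q(√94):Q] = 2 · 2 = 4.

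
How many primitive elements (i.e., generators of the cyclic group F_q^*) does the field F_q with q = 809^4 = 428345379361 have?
There are φ(428345379360) = 112521830400 primitive elements

F_q^* is cyclic of order q - 1 = 428345379360. A cyclic group of order m has exactly φ(m) generators. Here m = 428345379360 = 2^5 · 3^4 · 5 · 101 · 229 · 1429, so the number of primitive elements is φ(428345379360) = 112521830400.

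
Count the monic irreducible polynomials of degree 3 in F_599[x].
There are 71640400 monic irreducible polynomials of degree 3 over F_599

Each element of F_{599^3} that lies in no proper subfield is a root of exactly one monic irreducible of degree 3 over F_599, and each such polynomial has 3 distinct roots in F_{599^3}. By Möbius inversion the count is N_599(3) = (1/3) Σ_{d|3} μ(3/d) · 599^d = (1/3)(μ(3)·599^1 + μ(1)·599^3) = 214921200/3 = 71640400.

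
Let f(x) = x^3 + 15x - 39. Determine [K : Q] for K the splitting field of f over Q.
[K : Q] = 6

By the rational root test, any rational root of the monic integer polynomial f(x) = x^3 + 15x - 39 must be an integer dividing the constant term -39, i.e. one of ±{1, 3, 13, 39}. Evaluating: f(1) = -23, f(-1) = -55, f(3) = 33, f(-3) = -111, f(13) = 2353, f(-13) = -2431, f(39) = 59865, f(-39) = -59943; none is 0, so f has no rational root and is therefore irreducible over Q (a cubic with no linear factor over a field is irreducible). For an irreducible cubic, the Galois group is A_3 or S_3 according as the discriminant disc(f) = -4a^3 - 27b^2 = -4·(15)^3 - 27·(-39)^2 = -54567 is or is not a square in Q. Here disc(f) = -54567 is not a perfect square in Q, so the Galois group of f over Q is not contained in A_3 and must be all of S_3. The splitting field has degree |S_3| = 6 over Q, so [K : Q] = 6.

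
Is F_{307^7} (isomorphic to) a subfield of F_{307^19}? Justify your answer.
No: F_{307^7} is not a subfield of F_{307^19}

F_{p^m} embeds in F_{p^n} iff m | n. Here 7 ∤ 19 (since 19 = 2·7 + 5 with remainder 5 ≠ 0), so F_{307^7} is not a subfield of F_{307^19}. Equivalently: if it were, the tower law would give 7 = [F_{307^7}:F_307] dividing [F_{307^19}:F_307] = 19, contradiction.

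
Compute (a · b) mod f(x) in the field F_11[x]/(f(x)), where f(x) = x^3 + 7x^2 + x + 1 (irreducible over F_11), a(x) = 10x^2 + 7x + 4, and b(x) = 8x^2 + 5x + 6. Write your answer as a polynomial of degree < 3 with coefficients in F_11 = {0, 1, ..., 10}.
a · b ≡ 2x^2 + 7x + 5 (mod f(x))

Multiply in F_11[x]: a(x)·b(x) = (10x^2 + 7x + 4)·(8x^2 + 5x + 6) = 3x^4 + 7x^3 + 6x^2 + 7x + 2. This has degree ≥ 3, so divide by f(x) over F_11: 3x^4 + 7x^3 + 6x^2 + 7x + 2 = (3x + 8)·(x^3 + 7x^2 + x + 1) + (2x^2 + 7x + 5). Hence a·b ≡ 2x^2 + 7x + 5 (mod f). (F_11[x]/(f) is a field with 11^3 = 1331 elements since f is irreducible of degree 3.)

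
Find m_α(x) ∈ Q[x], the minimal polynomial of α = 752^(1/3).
m_α(x) = x^3 - 752

α satisfies α^3 = 752, so x^3 - 752 annihilates α. By the rational root test, a rational root p/q (in lowest terms) of x^3 - 752 would satisfy p^3 = 752 q^3, forcing q = 1 and p^3 = 752; but 752 is not a perfect cube, contradiction. A monic cubic over Q with no rational root is irreducible (any nontrivial factorization would include a linear factor). Hence x^3 - 752 is the minimal polynomial of α, and in particular [Q(α):Q] = 3.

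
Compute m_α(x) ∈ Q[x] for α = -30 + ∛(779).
m_α(x) = x^3 + 90x^2 + 2700x + 26221

Set β = α + 30 = ∛(779), so β^3 = 779. Then (α + 30)^3 - 779 = 0, i.e. α is a root of g(x) = (x + 30)^3 - 779 = x^3 + 90x^2 + 2700x + 26221. Since g(x) = h(x + 30) where h(x) = x^3 - 779, and h is irreducible over Q (because 779 is not a perfect cube, so h has no rational root, and a monic cubic with no rational root is irreducible), g is also irreducible (irreducibility is preserved under the substitution x → x + 30). Hence m_α(x) = x^3 + 90x^2 + 2700x + 26221.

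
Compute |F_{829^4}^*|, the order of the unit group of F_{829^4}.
|F_{829^4}^*| = 472300192080

F_{829^4} has 829^4 = 472300192081 elements; its multiplicative group consists of all nonzero elements, so |F_{829^4}^*| = 472300192081 - 1 = 472300192080. (It is cyclic since any finite subgroup of the multiplicative group of a field is cyclic.)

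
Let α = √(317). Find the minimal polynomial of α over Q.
m_α(x) = x^2 - 317

α satisfies α^2 - 317 = 0, so x^2 - 317 annihilates α. Since d = 317 is squarefree and ≠ 1, it is not a perfect square in Q, so x^2 - 317 has no rational root and is therefore irreducible over Q (a degree-2 polynomial over a field is irreducible iff it has no root). Hence m_α(x) = x^2 - 317.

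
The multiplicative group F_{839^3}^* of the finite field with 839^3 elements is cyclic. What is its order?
|F_{839^3}^*| = 590589718

F_{839^3} has 839^3 = 590589719 elements; its multiplicative group consists of all nonzero elements, so |F_{839^3}^*| = 590589719 - 1 = 590589718. (It is cyclic since any finite subgroup of the multiplicative group of a field is cyclic.)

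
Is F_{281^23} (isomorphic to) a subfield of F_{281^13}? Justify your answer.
No: F_{281^23} is not a subfield of F_{281^13}

F_{p^m} embeds in F_{p^n} iff m | n. Here 23 ∤ 13 (since 13 = 0·23 + 13 with remainder 13 ≠ 0), so F_{281^23} is not a subfield of F_{281^13}. Equivalently: if it were, the tower law would give 23 = [F_{281^23}:F_281] dividing [F_{281^13}:F_281] = 13, contradiction.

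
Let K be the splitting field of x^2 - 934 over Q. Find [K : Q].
[K : Q] = 2

f(x) = x^2 - 934 factors as (x - √934)(x + √934). The splitting field is K = Q(√934). Since 934 is squarefree and > 1, it is not a perfect square, so x^2 - 934 is irreducible over Q and [Q(√934) : Q] = 2. Hence [K : Q] = 2.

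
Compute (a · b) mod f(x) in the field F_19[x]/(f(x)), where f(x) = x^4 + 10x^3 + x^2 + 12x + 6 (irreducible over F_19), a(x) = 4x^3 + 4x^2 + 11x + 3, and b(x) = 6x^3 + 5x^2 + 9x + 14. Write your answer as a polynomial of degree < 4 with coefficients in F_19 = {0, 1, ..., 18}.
a · b ≡ 13x^3 + 16x^2 + 12x + 6 (mod f(x))

Multiply in F_19[x]: a(x)·b(x) = (4x^3 + 4x^2 + 11x + 3)·(6x^3 + 5x^2 + 9x + 14) = 5x^6 + 6x^5 + 8x^4 + 13x^3 + 18x^2 + 10x + 4. This has degree ≥ 4, so divide by f(x) over F_19: 5x^6 + 6x^5 + 8x^4 + 13x^3 + 18x^2 + 10x + 4 = (5x^2 + 13x + 6)·(x^4 + 10x^3 + x^2 + 12x + 6) + (13x^3 + 16x^2 + 12x + 6). Hence a·b ≡ 13x^3 + 16x^2 + 12x + 6 (mod f). (F_19[x]/(f) is a field with 19^4 = 130321 elements since f is irreducible of degree 4.)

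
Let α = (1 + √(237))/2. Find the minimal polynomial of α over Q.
m_α(x) = x^2 - x - 59

From 2α - 1 = √(237), squaring gives (2α - 1)^2 = 237, i.e. 4α^2 - 4α + 1 = 237, so α^2 - α + (1 - 237)/4 = 0. Since 237 ≡ 1 (mod 4), (1 - 237)/4 = -59 ∈ Z. The polynomial x^2 - x - 59 has discriminant 1 - 4·(-59) = 237, which is not a perfect square in Q (d = 237 is squarefree and ≠ 1), so x^2 - x - 59 is irreducible over Q. It is the minimal polynomial of α.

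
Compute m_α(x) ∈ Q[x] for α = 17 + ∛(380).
m_α(x) = x^3 - 51x^2 + 867x - 5293

Set β = α - 17 = ∛(380), so β^3 = 380. Then (α - 17)^3 - 380 = 0, i.e. α is a root of g(x) = (x - 17)^3 - 380 = x^3 - 51x^2 + 867x - 5293. Since g(x) = h(x - 17) where h(x) = x^3 - 380, and h is irreducible over Q (because 380 is not a perfect cube, so h has no rational root, and a monic cubic with no rational root is irreducible), g is also irreducible (irreducibility is preserved under the substitution x → x - 17). Hence m_α(x) = x^3 - 51x^2 + 867x - 5293.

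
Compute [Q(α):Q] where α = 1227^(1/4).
[Q(α):Q] = 4

α is a root of x^4 - 1227. By Eisenstein's criterion at the prime p = 3 (which divides the constant term 1227 but p^2 = 9 does not, since 1227 is squarefree), x^4 - 1227 is irreducible over Q. Hence [Q(α):Q] = 4.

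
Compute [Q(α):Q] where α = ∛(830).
[Q(α):Q] = 3

The minimal polynomial of α is x^3 - 830, irreducible over Q since 830 is not a perfect cube (so x^3 - 830 has no rational root). Hence [Q(α):Q] = deg(m_α) = 3.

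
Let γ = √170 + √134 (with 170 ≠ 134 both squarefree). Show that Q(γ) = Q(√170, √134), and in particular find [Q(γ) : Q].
[Q(γ) : Q] = 4 (equivalently, Q(γ) = Q(√170, √134))

Obviously Q(γ) ⊆ Q(√170, √134), and [Q(√170, √134):Q] = 4 (since 170, 134 are distinct squarefree integers > 1 with 22780 not a perfect square). To show equality we compute the minimal polynomial of γ. From γ = √170 + √134: γ^2 = 170 + 2√(22780) + 134 = 304 + 2√(22780), so γ^2 - 304 = 2√(22780); squaring, (γ^2 - 304)^2 = 4·22780, i.e. γ^4 - 608γ^2 + 92416 - 91120 = 0, i.e. γ^4 - 608γ^2 + 1296 = 0. So γ is a root of x^4 - 608x^2 + 1296. This polynomial is irreducible over Q: it has no rational root (each ±√170 ± √134 is irrational), and any factorization into two quadratics over Q would force √(22780) ∈ Q (pairing opposite roots) or √170, √134 ∈ Q (other pairings), all impossible. Hence [Q(γ):Q] = 4 = [Q(√170, √134):Q], so Q(γ) = Q(√170, √134).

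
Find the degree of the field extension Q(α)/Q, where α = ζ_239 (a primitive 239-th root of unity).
[Q(α):Q] = 238

The minimal polynomial of ζ_239 over Q is the 239-th cyclotomic polynomial Φ_239(x), which is irreducible over Q and has degree φ(239) = 238. Hence [Q(α):Q] = φ(239) = 238.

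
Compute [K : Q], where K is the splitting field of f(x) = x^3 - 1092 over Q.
[K : Q] = 6

The roots of x^3 - 1092 are ∛1092, ω∛1092, ω^2∛1092 where ω = e^(2πi/3) is a primitive cube root of unity, so K = Q(∛1092, ω). Now [Q(∛1092):Q] = 3 (since 1092 is not a perfect cube, x^3 - 1092 is irreducible) and [Q(ω):Q] = 2. Both 2 and 3 divide [K:Q], and [K:Q] ≤ 3·2 = 6, so [K:Q] = 6. (Equivalently: Q(∛1092) ⊂ R but ω ∉ R, so [K : Q(∛1092)] = 2.)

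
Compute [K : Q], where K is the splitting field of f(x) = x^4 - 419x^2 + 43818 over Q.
[K : Q] = 4

Solving the quadratic in x^2: x^2 = (419 ± √(419^2 - 4·43818))/2 = (419 ± √289)/2 = (419 ± 17)/2, giving x^2 = 218 or x^2 = 201. So f(x) = (x^2 - 218)(x^2 - 201) and the roots of f are ±√218, ±√201. Hence the splitting field is K = Q(√218, √201). Since 218 and 201 are distinct squarefree integers > 1, their product 43818 is not a perfect square, so √201 ∉ Q(√218). By the tower law [K:Q] = [Q(√218,√201):Q(√218)] · [Q(√218):Q] = 2 · 2 = 4.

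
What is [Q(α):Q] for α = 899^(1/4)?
[Q(α):Q] = 4

α is a root of x^4 - 899. By Eisenstein's criterion at the prime p = 29 (which divides the constant term 899 but p^2 = 841 does not, since 899 is squarefree), x^4 - 899 is irreducible over Q. Hence [Q(α):Q] = 4.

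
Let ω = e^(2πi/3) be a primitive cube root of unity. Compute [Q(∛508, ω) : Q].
[Q(∛508, ω) : Q] = 6

[Q(∛508):Q] = 3 (min poly x^3 - 508, irreducible since 508 is not a perfect cube). [Q(ω):Q] = 2 (min poly x^2 + x + 1). Since Q(∛508) ⊂ R and ω ∉ R, we have ω ∉ Q(∛508), so x^2 + x + 1 remains irreducible over Q(∛508) and [Q(∛508, ω) : Q(∛508)] = 2. By the tower law, [Q(∛508, ω) : Q] = 3 · 2 = 6. (In fact Q(∛508, ω) is the splitting field of x^3 - 508 over Q.)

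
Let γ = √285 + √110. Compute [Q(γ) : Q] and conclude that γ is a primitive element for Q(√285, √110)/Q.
[Q(γ) : Q] = 4 (equivalently, Q(γ) = Q(√285, √110))

Obviously Q(γ) ⊆ Q(√285, √110), and [Q(√285, √110):Q] = 4 (since 285, 110 are distinct squarefree integers > 1 with 31350 not a perfect square). To show equality we compute the minimal polynomial of γ. From γ = √285 + √110: γ^2 = 285 + 2√(31350) + 110 = 395 + 2√(31350), so γ^2 - 395 = 2√(31350); squaring, (γ^2 - 395)^2 = 4·31350, i.e. γ^4 - 790γ^2 + 156025 - 125400 = 0, i.e. γ^4 - 790γ^2 + 30625 = 0. So γ is a root of x^4 - 790x^2 + 30625. This polynomial is irreducible over Q: it has no rational root (each ±√285 ± √110 is irrational), and any factorization into two quadratics over Q would force √(31350) ∈ Q (pairing opposite roots) or √285, √110 ∈ Q (other pairings), all impossible. Hence [Q(γ):Q] = 4 = [Q(√285, √110):Q], so Q(γ) = Q(√285, √110).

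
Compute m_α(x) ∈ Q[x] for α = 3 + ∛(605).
m_α(x) = x^3 - 9x^2 + 27x - 632

Set β = α - 3 = ∛(605), so β^3 = 605. Then (α - 3)^3 - 605 = 0, i.e. α is a root of g(x) = (x - 3)^3 - 605 = x^3 - 9x^2 + 27x - 632. Since g(x) = h(x - 3) where h(x) = x^3 - 605, and h is irreducible over Q (because 605 is not a perfect cube, so h has no rational root, and a monic cubic with no rational root is irreducible), g is also irreducible (irreducibility is preserved under the substitution x → x - 3). Hence m_α(x) = x^3 - 9x^2 + 27x - 632.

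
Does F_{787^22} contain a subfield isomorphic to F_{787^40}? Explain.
No: F_{787^40} is not a subfield of F_{787^22}

F_{p^m} embeds in F_{p^n} iff m | n. Here 40 ∤ 22 (since 22 = 0·40 + 22 with remainder 22 ≠ 0), so F_{787^40} is not a subfield of F_{787^22}. Equivalently: if it were, the tower law would give 40 = [F_{787^40}:F_787] dividing [F_{787^22}:F_787] = 22, contradiction.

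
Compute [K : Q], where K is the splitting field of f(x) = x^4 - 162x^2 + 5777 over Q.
[K : Q] = 4

Solving the quadratic in x^2: x^2 = (162 ± √(162^2 - 4·5777))/2 = (162 ± √3136)/2 = (162 ± 56)/2, giving x^2 = 109 or x^2 = 53. So f(x) = (x^2 - 109)(x^2 - 53) and the roots of f are ±√109, ±√53. Hence the splitting field is K = Q(√109, √53). Since 109 and 53 are distinct squarefree integers > 1, their product 5777 is not a perfect square, so √53 ∉ Q(√109). By the tower law [K:Q] = [Q(√109,√53):Q(√109)] · [Q(√109):Q] = 2 · 2 = 4.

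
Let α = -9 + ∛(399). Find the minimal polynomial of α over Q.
m_α(x) = x^3 + 27x^2 + 243x + 330

Set β = α + 9 = ∛(399), so β^3 = 399. Then (α + 9)^3 - 399 = 0, i.e. α is a root of g(x) = (x + 9)^3 - 399 = x^3 + 27x^2 + 243x + 330. Since g(x) = h(x + 9) where h(x) = x^3 - 399, and h is irreducible over Q (because 399 is not a perfect cube, so h has no rational root, and a monic cubic with no rational root is irreducible), g is also irreducible (irreducibility is preserved under the substitution x → x + 9). Hence m_α(x) = x^3 + 27x^2 + 243x + 330.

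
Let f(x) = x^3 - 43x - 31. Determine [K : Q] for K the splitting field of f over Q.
[K : Q] = 6

By the rational root test, any rational root of the monic integer polynomial f(x) = x^3 - 43x - 31 must be an integer dividing the constant term -31, i.e. one of ±{1, 31}. Evaluating: f(1) = -73, f(-1) = 11, f(31) = 28427, f(-31) = -28489; none is 0, so f has no rational root and is therefore irreducible over Q (a cubic with no linear factor over a field is irreducible). For an irreducible cubic, the Galois group is A_3 or S_3 according as the discriminant disc(f) = -4a^3 - 27b^2 = -4·(-43)^3 - 27·(-31)^2 = 292081 is or is not a square in Q. Here disc(f) = 292081 is not a perfect square in Q, so the Galois group of f over Q is not contained in A_3 and must be all of S_3. The splitting field has degree |S_3| = 6 over Q, so [K : Q] = 6.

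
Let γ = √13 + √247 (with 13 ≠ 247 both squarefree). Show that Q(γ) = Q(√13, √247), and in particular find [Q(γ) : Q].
[Q(γ) : Q] = 4 (equivalently, Q(γ) = Q(√13, √247))

Obviously Q(γ) ⊆ Q(√13, √247), and [Q(√13, √247):Q] = 4 (since 13, 247 are distinct squarefree integers > 1 with 3211 not a perfect square). To show equality we compute the minimal polynomial of γ. From γ = √13 + √247: γ^2 = 13 + 2√(3211) + 247 = 260 + 2√(3211), so γ^2 - 260 = 2√(3211); squaring, (γ^2 - 260)^2 = 4·3211, i.e. γ^4 - 520γ^2 + 67600 - 12844 = 0, i.e. γ^4 - 520γ^2 + 54756 = 0. So γ is a root of x^4 - 520x^2 + 54756. This polynomial is irreducible over Q: it has no rational root (each ±√13 ± √247 is irrational), and any factorization into two quadratics over Q would force √(3211) ∈ Q (pairing opposite roots) or √13, √247 ∈ Q (other pairings), all impossible. Hence [Q(γ):Q] = 4 = [Q(√13, √247):Q], so Q(γ) = Q(√13, √247).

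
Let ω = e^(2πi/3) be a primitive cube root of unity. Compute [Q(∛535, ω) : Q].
[Q(∛535, ω) : Q] = 6

[Q(∛535):Q] = 3 (min poly x^3 - 535, irreducible since 535 is not a perfect cube). [Q(ω):Q] = 2 (min poly x^2 + x + 1). Since Q(∛535) ⊂ R and ω ∉ R, we have ω ∉ Q(∛535), so x^2 + x + 1 remains irreducible over Q(∛535) and [Q(∛535, ω) : Q(∛535)] = 2. By the tower law, [Q(∛535, ω) : Q] = 3 · 2 = 6. (In fact Q(∛535, ω) is the splitting field of x^3 - 535 over Q.)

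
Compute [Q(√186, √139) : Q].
[Q(√186, √139) : Q] = 4

[Q(√186):Q] = 2 (min poly x^2 - 186, irreducible since 186 is squarefree > 1). For the top step, suppose √139 ∈ Q(√186), say √139 = c + d√186 with c, d ∈ Q. Squaring: 139 = c^2 + 186d^2 + 2cd√186. Since √186 ∉ Q this forces 2cd = 0. If d = 0 then √139 = c ∈ Q, contradicting 139 squarefree > 1. If c = 0 then 139 = 186d^2, so 186·139 = (186d)^2 is a perfect square in Q — but 186·139 = 25854 is not a perfect square (since 186 and 139 are distinct squarefree integers). Contradiction. Hence √139 ∉ Q(√186), so x^2 - 139 stays irreducible over Q(√186) and [Q(√186, √139) : Q(√186)] = 2. By the tower law, [Q(√186, √139) : Q] = 2 · 2 = 4.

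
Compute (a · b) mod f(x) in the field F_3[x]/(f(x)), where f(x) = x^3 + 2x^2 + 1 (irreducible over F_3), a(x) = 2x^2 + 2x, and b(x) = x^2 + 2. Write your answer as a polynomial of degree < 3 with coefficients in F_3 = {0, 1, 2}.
a · b ≡ 2x^2 + 2x + 2 (mod f(x))

Multiply in F_3[x]: a(x)·b(x) = (2x^2 + 2x)·(x^2 + 2) = 2x^4 + 2x^3 + x^2 + x. This has degree ≥ 3, so divide by f(x) over F_3: 2x^4 + 2x^3 + x^2 + x = (2x + 1)·(x^3 + 2x^2 + 1) + (2x^2 + 2x + 2). Hence a·b ≡ 2x^2 + 2x + 2 (mod f). (F_3[x]/(f) is a field with 3^3 = 27 elements since f is irreducible of degree 3.)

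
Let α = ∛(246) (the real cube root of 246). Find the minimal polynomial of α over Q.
m_α(x) = x^3 - 246

α satisfies α^3 = 246, so x^3 - 246 annihilates α. By the rational root test, a rational root p/q (in lowest terms) of x^3 - 246 would satisfy p^3 = 246 q^3, forcing q = 1 and p^3 = 246; but 246 is not a perfect cube, contradiction. A monic cubic over Q with no rational root is irreducible (any nontrivial factorization would include a linear factor). Hence x^3 - 246 is the minimal polynomial of α, and in particular [Q(α):Q] = 3.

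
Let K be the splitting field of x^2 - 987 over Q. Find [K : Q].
[K : Q] = 2

f(x) = x^2 - 987 factors as (x - √987)(x + √987). The splitting field is K = Q(√987). Since 987 is squarefree and > 1, it is not a perfect square, so x^2 - 987 is irreducible over Q and [Q(√987) : Q] = 2. Hence [K : Q] = 2.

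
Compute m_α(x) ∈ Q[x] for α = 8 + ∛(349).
m_α(x) = x^3 - 24x^2 + 192x - 861

Set β = α - 8 = ∛(349), so β^3 = 349. Then (α - 8)^3 - 349 = 0, i.e. α is a root of g(x) = (x - 8)^3 - 349 = x^3 - 24x^2 + 192x - 861. Since g(x) = h(x - 8) where h(x) = x^3 - 349, and h is irreducible over Q (because 349 is not a perfect cube, so h has no rational root, and a monic cubic with no rational root is irreducible), g is also irreducible (irreducibility is preserved under the substitution x → x - 8). Hence m_α(x) = x^3 - 24x^2 + 192x - 861.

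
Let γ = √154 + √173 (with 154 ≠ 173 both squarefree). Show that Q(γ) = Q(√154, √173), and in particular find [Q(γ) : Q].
[Q(γ) : Q] = 4 (equivalently, Q(γ) = Q(√154, √173))

Obviously Q(γ) ⊆ Q(√154, √173), and [Q(√154, √173):Q] = 4 (since 154, 173 are distinct squarefree integers > 1 with 26642 not a perfect square). To show equality we compute the minimal polynomial of γ. From γ = √154 + √173: γ^2 = 154 + 2√(26642) + 173 = 327 + 2√(26642), so γ^2 - 327 = 2√(26642); squaring, (γ^2 - 327)^2 = 4·26642, i.e. γ^4 - 654γ^2 + 106929 - 106568 = 0, i.e. γ^4 - 654γ^2 + 361 = 0. So γ is a root of x^4 - 654x^2 + 361. This polynomial is irreducible over Q: it has no rational root (each ±√154 ± √173 is irrational), and any factorization into two quadratics over Q would force √(26642) ∈ Q (pairing opposite roots) or √154, √173 ∈ Q (other pairings), all impossible. Hence [Q(γ):Q] = 4 = [Q(√154, √173):Q], so Q(γ) = Q(√154, √173).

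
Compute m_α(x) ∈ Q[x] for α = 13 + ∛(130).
m_α(x) = x^3 - 39x^2 + 507x - 2327

Set β = α - 13 = ∛(130), so β^3 = 130. Then (α - 13)^3 - 130 = 0, i.e. α is a root of g(x) = (x - 13)^3 - 130 = x^3 - 39x^2 + 507x - 2327. Since g(x) = h(x - 13) where h(x) = x^3 - 130, and h is irreducible over Q (because 130 is not a perfect cube, so h has no rational root, and a monic cubic with no rational root is irreducible), g is also irreducible (irreducibility is preserved under the substitution x → x - 13). Hence m_α(x) = x^3 - 39x^2 + 507x - 2327.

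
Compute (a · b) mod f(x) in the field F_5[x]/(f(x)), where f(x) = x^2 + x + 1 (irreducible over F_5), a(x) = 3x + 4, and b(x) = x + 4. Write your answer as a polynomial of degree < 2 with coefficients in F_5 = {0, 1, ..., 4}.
a · b ≡ 3x + 3 (mod f(x))

Multiply in F_5[x]: a(x)·b(x) = (3x + 4)·(x + 4) = 3x^2 + x + 1. This has degree ≥ 2, so divide by f(x) over F_5: 3x^2 + x + 1 = (3)·(x^2 + x + 1) + (3x + 3). Hence a·b ≡ 3x + 3 (mod f). (F_5[x]/(f) is a field with 5^2 = 25 elements since f is irreducible of degree 2.)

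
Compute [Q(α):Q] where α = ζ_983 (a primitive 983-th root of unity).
[Q(α):Q] = 982

The minimal polynomial of ζ_983 over Q is the 983-th cyclotomic polynomial Φ_983(x), which is irreducible over Q and has degree φ(983) = 982. Hence [Q(α):Q] = φ(983) = 982.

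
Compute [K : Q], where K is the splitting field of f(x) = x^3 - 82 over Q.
[K : Q] = 6

The roots of x^3 - 82 are ∛82, ω∛82, ω^2∛82 where ω = e^(2πi/3) is a primitive cube root of unity, so K = Q(∛82, ω). Now [Q(∛82):Q] = 3 (since 82 is not a perfect cube, x^3 - 82 is irreducible) and [Q(ω):Q] = 2. Both 2 and 3 divide [K:Q], and [K:Q] ≤ 3·2 = 6, so [K:Q] = 6. (Equivalently: Q(∛82) ⊂ R but ω ∉ R, so [K : Q(∛82)] = 2.)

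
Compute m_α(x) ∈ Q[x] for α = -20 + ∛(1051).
m_α(x) = x^3 + 60x^2 + 1200x + 6949

Set β = α + 20 = ∛(1051), so β^3 = 1051. Then (α + 20)^3 - 1051 = 0, i.e. α is a root of g(x) = (x + 20)^3 - 1051 = x^3 + 60x^2 + 1200x + 6949. Since g(x) = h(x + 20) where h(x) = x^3 - 1051, and h is irreducible over Q (because 1051 is not a perfect cube, so h has no rational root, and a monic cubic with no rational root is irreducible), g is also irreducible (irreducibility is preserved under the substitution x → x + 20). Hence m_α(x) = x^3 + 60x^2 + 1200x + 6949.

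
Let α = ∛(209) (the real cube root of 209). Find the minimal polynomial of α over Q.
m_α(x) = x^3 - 209

α satisfies α^3 = 209, so x^3 - 209 annihilates α. By the rational root test, a rational root p/q (in lowest terms) of x^3 - 209 would satisfy p^3 = 209 q^3, forcing q = 1 and p^3 = 209; but 209 is not a perfect cube, contradiction. A monic cubic over Q with no rational root is irreducible (any nontrivial factorization would include a linear factor). Hence x^3 - 209 is the minimal polynomial of α, and in particular [Q(α):Q] = 3.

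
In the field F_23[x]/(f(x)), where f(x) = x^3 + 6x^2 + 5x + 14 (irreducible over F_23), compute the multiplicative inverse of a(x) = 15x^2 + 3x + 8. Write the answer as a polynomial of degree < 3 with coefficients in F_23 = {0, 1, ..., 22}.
a(x)^(-1) ≡ 12x^2 + 2x + 11 (mod f(x))

Since f is irreducible over F_23, F_23[x]/(f) is a field and a(x) ≠ 0 has an inverse. Apply the extended Euclidean algorithm to f(x) and a(x) in F_23[x]: f(x) = (20x + 1)·a(x) + (3x + 6);  a(x) = (5x + 14)·(3x + 6) + (16). The last nonzero remainder is the constant 16 = gcd(f, a) in F_23. Back-substituting through the division chain expresses 16 = s(x)·a(x) + t(x)·f(x) with s(x) ≡ 8x^2 + 9x + 15 (mod f), so (8x^2 + 9x + 15)·a(x) ≡ 16 (mod f). Multiplying by 16^(-1) ≡ 13 in F_23 gives a(x)^(-1) ≡ 13·(8x^2 + 9x + 15) ≡ 12x^2 + 2x + 11 (mod f). Check: (15x^2 + 3x + 8)·(12x^2 + 2x + 11) = 19x^4 + 20x^3 + 14x^2 + 3x + 19 ≡ 1 (mod x^3 + 6x^2 + 5x + 14).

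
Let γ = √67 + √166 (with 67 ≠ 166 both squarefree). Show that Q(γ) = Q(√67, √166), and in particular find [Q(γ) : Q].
[Q(γ) : Q] = 4 (equivalently, Q(γ) = Q(√67, √166))

Obviously Q(γ) ⊆ Q(√67, √166), and [Q(√67, √166):Q] = 4 (since 67, 166 are distinct squarefree integers > 1 with 11122 not a perfect square). To show equality we compute the minimal polynomial of γ. From γ = √67 + √166: γ^2 = 67 + 2√(11122) + 166 = 233 + 2√(11122), so γ^2 - 233 = 2√(11122); squaring, (γ^2 - 233)^2 = 4·11122, i.e. γ^4 - 466γ^2 + 54289 - 44488 = 0, i.e. γ^4 - 466γ^2 + 9801 = 0. So γ is a root of x^4 - 466x^2 + 9801. This polynomial is irreducible over Q: it has no rational root (each ±√67 ± √166 is irrational), and any factorization into two quadratics over Q would force √(11122) ∈ Q (pairing opposite roots) or √67, √166 ∈ Q (other pairings), all impossible. Hence [Q(γ):Q] = 4 = [Q(√67, √166):Q], so Q(γ) = Q(√67, √166).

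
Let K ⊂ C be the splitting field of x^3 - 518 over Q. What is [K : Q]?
[K : Q] = 6

The roots of x^3 - 518 are ∛518, ω∛518, ω^2∛518 where ω = e^(2πi/3) is a primitive cube root of unity, so K = Q(∛518, ω). Now [Q(∛518):Q] = 3 (since 518 is not a perfect cube, x^3 - 518 is irreducible) and [Q(ω):Q] = 2. Both 2 and 3 divide [K:Q], and [K:Q] ≤ 3·2 = 6, so [K:Q] = 6. (Equivalently: Q(∛518) ⊂ R but ω ∉ R, so [K : Q(∛518)] = 2.)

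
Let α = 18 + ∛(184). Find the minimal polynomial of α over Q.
m_α(x) = x^3 - 54x^2 + 972x - 6016

Set β = α - 18 = ∛(184), so β^3 = 184. Then (α - 18)^3 - 184 = 0, i.e. α is a root of g(x) = (x - 18)^3 - 184 = x^3 - 54x^2 + 972x - 6016. Since g(x) = h(x - 18) where h(x) = x^3 - 184, and h is irreducible over Q (because 184 is not a perfect cube, so h has no rational root, and a monic cubic with no rational root is irreducible), g is also irreducible (irreducibility is preserved under the substitution x → x - 18). Hence m_α(x) = x^3 - 54x^2 + 972x - 6016.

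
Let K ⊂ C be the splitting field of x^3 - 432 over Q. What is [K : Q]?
[K : Q] = 6

The roots of x^3 - 432 are ∛432, ω∛432, ω^2∛432 where ω = e^(2πi/3) is a primitive cube root of unity, so K = Q(∛432, ω). Now [Q(∛432):Q] = 3 (since 432 is not a perfect cube, x^3 - 432 is irreducible) and [Q(ω):Q] = 2. Both 2 and 3 divide [K:Q], and [K:Q] ≤ 3·2 = 6, so [K:Q] = 6. (Equivalently: Q(∛432) ⊂ R but ω ∉ R, so [K : Q(∛432)] = 2.)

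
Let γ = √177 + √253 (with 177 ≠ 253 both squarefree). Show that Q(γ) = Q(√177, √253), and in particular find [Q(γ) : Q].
[Q(γ) : Q] = 4 (equivalently, Q(γ) = Q(√177, √253))

Obviously Q(γ) ⊆ Q(√177, √253), and [Q(√177, √253):Q] = 4 (since 177, 253 are distinct squarefree integers > 1 with 44781 not a perfect square). To show equality we compute the minimal polynomial of γ. From γ = √177 + √253: γ^2 = 177 + 2√(44781) + 253 = 430 + 2√(44781), so γ^2 - 430 = 2√(44781); squaring, (γ^2 - 430)^2 = 4·44781, i.e. γ^4 - 860γ^2 + 184900 - 179124 = 0, i.e. γ^4 - 860γ^2 + 5776 = 0. So γ is a root of x^4 - 860x^2 + 5776. This polynomial is irreducible over Q: it has no rational root (each ±√177 ± √253 is irrational), and any factorization into two quadratics over Q would force √(44781) ∈ Q (pairing opposite roots) or √177, √253 ∈ Q (other pairings), all impossible. Hence [Q(γ):Q] = 4 = [Q(√177, √253):Q], so Q(γ) = Q(√177, √253).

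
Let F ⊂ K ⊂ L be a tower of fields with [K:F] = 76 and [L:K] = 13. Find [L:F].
[L:F] = 988

The tower law says that for any tower of field extensions F ⊂ K ⊂ L with finite degrees, [L:F] = [L:K] · [K:F]. Here this gives [L:F] = 13 · 76 = 988.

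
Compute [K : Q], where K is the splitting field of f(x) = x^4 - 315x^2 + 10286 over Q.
[K : Q] = 4

Solving the quadratic in x^2: x^2 = (315 ± √(315^2 - 4·10286))/2 = (315 ± √58081)/2 = (315 ± 241)/2, giving x^2 = 278 or x^2 = 37. So f(x) = (x^2 - 278)(x^2 - 37) and the roots of f are ±√278, ±√37. Hence the splitting field is K = Q(√278, √37). Since 278 and 37 are distinct squarefree integers > 1, their product 10286 is not a perfect square, so √37 ∉ Q(√278). By the tower law [K:Q] = [Q(√278,√37):Q(√278)] · [Q(√278):Q] = 2 · 2 = 4.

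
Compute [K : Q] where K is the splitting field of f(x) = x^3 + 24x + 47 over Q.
[K : Q] = 6

By the rational root test, any rational root of the monic integer polynomial f(x) = x^3 + 24x + 47 must be an integer dividing the constant term 47, i.e. one of ±{1, 47}. Evaluating: f(1) = 72, f(-1) = 22, f(47) = 104998, f(-47) = -104904; none is 0, so f has no rational root and is therefore irreducible over Q (a cubic with no linear factor over a field is irreducible). For an irreducible cubic, the Galois group is A_3 or S_3 according as the discriminant disc(f) = -4a^3 - 27b^2 = -4·(24)^3 - 27·(47)^2 = -114939 is or is not a square in Q. Here disc(f) = -114939 is not a perfect square in Q, so the Galois group of f over Q is not contained in A_3 and must be all of S_3. The splitting field has degree |S_3| = 6 over Q, so [K : Q] = 6.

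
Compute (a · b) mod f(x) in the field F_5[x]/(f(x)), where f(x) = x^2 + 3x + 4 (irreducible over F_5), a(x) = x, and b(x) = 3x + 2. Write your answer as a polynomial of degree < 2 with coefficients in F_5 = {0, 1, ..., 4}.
a · b ≡ 3x + 3 (mod f(x))

Multiply in F_5[x]: a(x)·b(x) = (x)·(3x + 2) = 3x^2 + 2x. This has degree ≥ 2, so divide by f(x) over F_5: 3x^2 + 2x = (3)·(x^2 + 3x + 4) + (3x + 3). Hence a·b ≡ 3x + 3 (mod f). (F_5[x]/(f) is a field with 5^2 = 25 elements since f is irreducible of degree 2.)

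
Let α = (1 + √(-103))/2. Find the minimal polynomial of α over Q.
m_α(x) = x^2 - x + 26

From 2α - 1 = √(-103), squaring gives (2α - 1)^2 = -103, i.e. 4α^2 - 4α + 1 = -103, so α^2 - α + (1 + 103)/4 = 0. Since -103 ≡ 1 (mod 4), (1 + 103)/4 = 26 ∈ Z. The polynomial x^2 - x + 26 has discriminant 1 - 4·(26) = -103, which is not a perfect square in Q (d = -103 is squarefree and ≠ 1), so x^2 - x + 26 is irreducible over Q. It is the minimal polynomial of α.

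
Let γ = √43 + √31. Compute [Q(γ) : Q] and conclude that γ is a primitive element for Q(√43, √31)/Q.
[Q(γ) : Q] = 4 (equivalently, Q(γ) = Q(√43, √31))

Obviously Q(γ) ⊆ Q(√43, √31), and [Q(√43, √31):Q] = 4 (since 43, 31 are distinct squarefree integers > 1 with 1333 not a perfect square). To show equality we compute the minimal polynomial of γ. From γ = √43 + √31: γ^2 = 43 + 2√(1333) + 31 = 74 + 2√(1333), so γ^2 - 74 = 2√(1333); squaring, (γ^2 - 74)^2 = 4·1333, i.e. γ^4 - 148γ^2 + 5476 - 5332 = 0, i.e. γ^4 - 148γ^2 + 144 = 0. So γ is a root of x^4 - 148x^2 + 144. This polynomial is irreducible over Q: it has no rational root (each ±√43 ± √31 is irrational), and any factorization into two quadratics over Q would force √(1333) ∈ Q (pairing opposite roots) or √43, √31 ∈ Q (other pairings), all impossible. Hence [Q(γ):Q] = 4 = [Q(√43, √31):Q], so Q(γ) = Q(√43, √31).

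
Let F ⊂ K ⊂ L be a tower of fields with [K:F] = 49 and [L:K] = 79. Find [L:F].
[L:F] = 3871

The tower law says that for any tower of field extensions F ⊂ K ⊂ L with finite degrees, [L:F] = [L:K] · [K:F]. Here this gives [L:F] = 79 · 49 = 3871.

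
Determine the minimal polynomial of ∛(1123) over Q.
m_α(x) = x^3 - 1123

α satisfies α^3 = 1123, so x^3 - 1123 annihilates α. By the rational root test, a rational root p/q (in lowest terms) of x^3 - 1123 would satisfy p^3 = 1123 q^3, forcing q = 1 and p^3 = 1123; but 1123 is not a perfect cube, contradiction. A monic cubic over Q with no rational root is irreducible (any nontrivial factorization would include a linear factor). Hence x^3 - 1123 is the minimal polynomial of α, and in particular [Q(α):Q] = 3.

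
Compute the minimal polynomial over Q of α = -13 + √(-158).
m_α(x) = x^2 + 26x + 327

From α + 13 = √(-158), squaring gives (α + 13)^2 = -158, i.e. α^2 + 26α + 169 = -158, so α^2 + 26α + 327 = 0. The discriminant of x^2 + 26x + 327 is (26)^2 - 4·(327) = 676 - 1308 = -632, and 4·(-158) is not a perfect square in Q since -158 is squarefree and ≠ 1. Hence x^2 + 26x + 327 is irreducible over Q and is the minimal polynomial of α.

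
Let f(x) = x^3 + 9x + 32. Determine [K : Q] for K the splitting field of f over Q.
[K : Q] = 6

By the rational root test, any rational root of the monic integer polynomial f(x) = x^3 + 9x + 32 must be an integer dividing the constant term 32, i.e. one of ±{1, 2, 4, 8, 16, 32}. Evaluating: f(1) = 42, f(-1) = 22, f(2) = 58, f(-2) = 6, f(4) = 132, f(-4) = -68, f(8) = 616, f(-8) = -552, f(16) = 4272, f(-16) = -4208, f(32) = 33088, f(-32) = -33024; none is 0, so f has no rational root and is therefore irreducible over Q (a cubic with no linear factor over a field is irreducible). For an irreducible cubic, the Galois group is A_3 or S_3 according as the discriminant disc(f) = -4a^3 - 27b^2 = -4·(9)^3 - 27·(32)^2 = -30564 is or is not a square in Q. Here disc(f) = -30564 is not a perfect square in Q, so the Galois group of f over Q is not contained in A_3 and must be all of S_3. The splitting field has degree |S_3| = 6 over Q, so [K : Q] = 6.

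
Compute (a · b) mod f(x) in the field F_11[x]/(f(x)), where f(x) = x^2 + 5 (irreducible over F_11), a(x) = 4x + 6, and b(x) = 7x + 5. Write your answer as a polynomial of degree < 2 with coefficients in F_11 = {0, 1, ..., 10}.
a · b ≡ 7x (mod f(x))

Multiply in F_11[x]: a(x)·b(x) = (4x + 6)·(7x + 5) = 6x^2 + 7x + 8. This has degree ≥ 2, so divide by f(x) over F_11: 6x^2 + 7x + 8 = (6)·(x^2 + 5) + (7x). Hence a·b ≡ 7x (mod f). (F_11[x]/(f) is a field with 11^2 = 121 elements since f is irreducible of degree 2.)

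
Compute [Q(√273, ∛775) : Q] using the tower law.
[Q(√273, ∛775) : Q] = 6

Let L = Q(√273, ∛775). Since Q(√273) ⊂ L and [Q(√273):Q] = 2, the tower law gives 2 | [L:Q]. Likewise Q(∛775) ⊂ L with [Q(∛775):Q] = 3 (because 775 is not a perfect cube), so 3 | [L:Q]. As gcd(2,3) = 1, [L:Q] is divisible by 6. Conversely L is generated over Q by √273 and ∛775, so [L:Q] ≤ 2·3 = 6. Therefore [Q(√273, ∛775) : Q] = 6.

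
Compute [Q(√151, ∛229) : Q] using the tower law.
[Q(√151, ∛229) : Q] = 6

Let L = Q(√151, ∛229). Since Q(√151) ⊂ L and [Q(√151):Q] = 2, the tower law gives 2 | [L:Q]. Likewise Q(∛229) ⊂ L with [Q(∛229):Q] = 3 (because 229 is not a perfect cube), so 3 | [L:Q]. As gcd(2,3) = 1, [L:Q] is divisible by 6. Conversely L is generated over Q by √151 and ∛229, so [L:Q] ≤ 2·3 = 6. Therefore [Q(√151, ∛229) : Q] = 6.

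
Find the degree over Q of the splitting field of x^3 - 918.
[K : Q] = 6

The roots of x^3 - 918 are ∛918, ω∛918, ω^2∛918 where ω = e^(2πi/3) is a primitive cube root of unity, so K = Q(∛918, ω). Now [Q(∛918):Q] = 3 (since 918 is not a perfect cube, x^3 - 918 is irreducible) and [Q(ω):Q] = 2. Both 2 and 3 divide [K:Q], and [K:Q] ≤ 3·2 = 6, so [K:Q] = 6. (Equivalently: Q(∛918) ⊂ R but ω ∉ R, so [K : Q(∛918)] = 2.)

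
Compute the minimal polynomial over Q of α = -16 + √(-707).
m_α(x) = x^2 + 32x + 963

From α + 16 = √(-707), squaring gives (α + 16)^2 = -707, i.e. α^2 + 32α + 256 = -707, so α^2 + 32α + 963 = 0. The discriminant of x^2 + 32x + 963 is (32)^2 - 4·(963) = 1024 - 3852 = -2828, and 4·(-707) is not a perfect square in Q since -707 is squarefree and ≠ 1. Hence x^2 + 32x + 963 is irreducible over Q and is the minimal polynomial of α.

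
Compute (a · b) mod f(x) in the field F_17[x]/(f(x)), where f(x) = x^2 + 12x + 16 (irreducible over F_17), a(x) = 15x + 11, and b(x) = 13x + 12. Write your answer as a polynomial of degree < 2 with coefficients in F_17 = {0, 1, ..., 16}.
a · b ≡ 6x + 4 (mod f(x))

Multiply in F_17[x]: a(x)·b(x) = (15x + 11)·(13x + 12) = 8x^2 + 13. This has degree ≥ 2, so divide by f(x) over F_17: 8x^2 + 13 = (8)·(x^2 + 12x + 16) + (6x + 4). Hence a·b ≡ 6x + 4 (mod f). (F_17[x]/(f) is a field with 17^2 = 289 elements since f is irreducible of degree 2.)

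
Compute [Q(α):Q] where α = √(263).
[Q(α):Q] = 2

[Q(α):Q] equals the degree of the minimal polynomial of α. Here α^2 = 263 and x^2 - 263 is irreducible (d = 263 is squarefree, ≠ 1, hence not a square), so deg(m_α) = 2. Thus [Q(α):Q] = 2.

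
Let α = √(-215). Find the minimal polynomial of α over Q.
m_α(x) = x^2 + 215

α satisfies α^2 + 215 = 0, so x^2 + 215 annihilates α. Since d = -215 is squarefree and ≠ 1, it is not a perfect square in Q, so x^2 + 215 has no rational root and is therefore irreducible over Q (a degree-2 polynomial over a field is irreducible iff it has no root). Hence m_α(x) = x^2 + 215.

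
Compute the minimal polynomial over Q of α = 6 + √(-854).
m_α(x) = x^2 - 12x + 890

From α - 6 = √(-854), squaring gives (α - 6)^2 = -854, i.e. α^2 - 12α + 36 = -854, so α^2 - 12α + 890 = 0. The discriminant of x^2 - 12x + 890 is (-12)^2 - 4·(890) = 144 - 3560 = -3416, and 4·(-854) is not a perfect square in Q since -854 is squarefree and ≠ 1. Hence x^2 - 12x + 890 is irreducible over Q and is the minimal polynomial of α.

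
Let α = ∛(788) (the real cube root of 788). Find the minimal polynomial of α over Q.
m_α(x) = x^3 - 788

α satisfies α^3 = 788, so x^3 - 788 annihilates α. By the rational root test, a rational root p/q (in lowest terms) of x^3 - 788 would satisfy p^3 = 788 q^3, forcing q = 1 and p^3 = 788; but 788 is not a perfect cube, contradiction. A monic cubic over Q with no rational root is irreducible (any nontrivial factorization would include a linear factor). Hence x^3 - 788 is the minimal polynomial of α, and in particular [Q(α):Q] = 3.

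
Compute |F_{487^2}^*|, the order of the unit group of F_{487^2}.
|F_{487^2}^*| = 237168

F_{487^2} has 487^2 = 237169 elements; its multiplicative group consists of all nonzero elements, so |F_{487^2}^*| = 237169 - 1 = 237168. (It is cyclic since any finite subgroup of the multiplicative group of a field is cyclic.)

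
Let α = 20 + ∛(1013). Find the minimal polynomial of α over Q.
m_α(x) = x^3 - 60x^2 + 1200x - 9013

Set β = α - 20 = ∛(1013), so β^3 = 1013. Then (α - 20)^3 - 1013 = 0, i.e. α is a root of g(x) = (x - 20)^3 - 1013 = x^3 - 60x^2 + 1200x - 9013. Since g(x) = h(x - 20) where h(x) = x^3 - 1013, and h is irreducible over Q (because 1013 is not a perfect cube, so h has no rational root, and a monic cubic with no rational root is irreducible), g is also irreducible (irreducibility is preserved under the substitution x → x - 20). Hence m_α(x) = x^3 - 60x^2 + 1200x - 9013.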